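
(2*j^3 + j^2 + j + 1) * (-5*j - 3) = -10*j^4 - 11*j^3 - 8*j^2 - 8*j - 3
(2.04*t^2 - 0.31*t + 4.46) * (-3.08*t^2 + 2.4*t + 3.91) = -6.2832*t^4 + 5.8508*t^3 - 6.5044*t^2 + 9.4919*t + 17.4386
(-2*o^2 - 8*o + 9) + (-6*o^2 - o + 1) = -8*o^2 - 9*o + 10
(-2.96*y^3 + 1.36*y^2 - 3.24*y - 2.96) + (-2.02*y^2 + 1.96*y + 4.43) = -2.96*y^3 - 0.66*y^2 - 1.28*y + 1.47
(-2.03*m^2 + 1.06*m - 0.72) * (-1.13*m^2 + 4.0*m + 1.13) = 2.2939*m^4 - 9.3178*m^3 + 2.7597*m^2 - 1.6822*m - 0.8136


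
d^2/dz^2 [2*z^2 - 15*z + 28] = 4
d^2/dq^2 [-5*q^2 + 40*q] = -10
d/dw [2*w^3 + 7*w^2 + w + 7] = 6*w^2 + 14*w + 1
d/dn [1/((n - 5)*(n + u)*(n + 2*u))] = (-(n - 5)*(n + u) - (n - 5)*(n + 2*u) - (n + u)*(n + 2*u))/((n - 5)^2*(n + u)^2*(n + 2*u)^2)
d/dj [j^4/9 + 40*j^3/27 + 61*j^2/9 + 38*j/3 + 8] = 4*j^3/9 + 40*j^2/9 + 122*j/9 + 38/3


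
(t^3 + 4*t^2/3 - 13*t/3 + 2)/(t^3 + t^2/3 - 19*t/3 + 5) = (3*t - 2)/(3*t - 5)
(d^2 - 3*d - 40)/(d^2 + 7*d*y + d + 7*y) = (d^2 - 3*d - 40)/(d^2 + 7*d*y + d + 7*y)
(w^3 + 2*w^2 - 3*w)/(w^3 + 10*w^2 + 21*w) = (w - 1)/(w + 7)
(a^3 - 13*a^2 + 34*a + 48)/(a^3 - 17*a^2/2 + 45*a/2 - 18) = 2*(a^3 - 13*a^2 + 34*a + 48)/(2*a^3 - 17*a^2 + 45*a - 36)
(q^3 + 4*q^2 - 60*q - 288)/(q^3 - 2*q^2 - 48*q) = (q + 6)/q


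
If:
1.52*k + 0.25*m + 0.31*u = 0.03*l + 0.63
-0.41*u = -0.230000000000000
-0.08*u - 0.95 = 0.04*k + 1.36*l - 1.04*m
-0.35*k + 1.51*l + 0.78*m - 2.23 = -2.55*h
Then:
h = 1.35184164510147 - 0.78179970499126*m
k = 0.285460424223271 - 0.149294140398376*m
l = 0.769096886482305*m - 0.739923871874573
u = 0.56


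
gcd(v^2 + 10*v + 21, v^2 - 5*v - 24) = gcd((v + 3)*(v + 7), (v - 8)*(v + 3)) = v + 3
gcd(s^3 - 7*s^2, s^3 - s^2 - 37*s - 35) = s - 7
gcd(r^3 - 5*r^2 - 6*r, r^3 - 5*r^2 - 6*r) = r^3 - 5*r^2 - 6*r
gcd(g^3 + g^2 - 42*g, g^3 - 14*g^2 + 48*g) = g^2 - 6*g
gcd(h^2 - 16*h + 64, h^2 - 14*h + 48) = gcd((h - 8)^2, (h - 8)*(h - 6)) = h - 8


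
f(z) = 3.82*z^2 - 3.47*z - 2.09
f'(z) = 7.64*z - 3.47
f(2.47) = 12.64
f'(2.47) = 15.40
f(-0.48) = 0.46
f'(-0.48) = -7.14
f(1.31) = -0.08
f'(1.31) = 6.54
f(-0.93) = 4.44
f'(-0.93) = -10.58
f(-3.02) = 43.23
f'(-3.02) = -26.54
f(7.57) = 190.55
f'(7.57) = 54.36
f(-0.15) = -1.48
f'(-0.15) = -4.62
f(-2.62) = 33.22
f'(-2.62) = -23.49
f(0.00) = -2.09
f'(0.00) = -3.47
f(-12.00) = 589.63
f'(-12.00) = -95.15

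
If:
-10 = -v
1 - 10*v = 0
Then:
No Solution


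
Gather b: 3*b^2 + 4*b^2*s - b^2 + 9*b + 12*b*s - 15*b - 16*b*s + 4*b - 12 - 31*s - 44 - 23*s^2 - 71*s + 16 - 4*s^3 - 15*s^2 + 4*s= b^2*(4*s + 2) + b*(-4*s - 2) - 4*s^3 - 38*s^2 - 98*s - 40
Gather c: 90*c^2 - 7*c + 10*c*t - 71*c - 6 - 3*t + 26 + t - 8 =90*c^2 + c*(10*t - 78) - 2*t + 12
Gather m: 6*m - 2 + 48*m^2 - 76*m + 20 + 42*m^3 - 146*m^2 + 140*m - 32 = 42*m^3 - 98*m^2 + 70*m - 14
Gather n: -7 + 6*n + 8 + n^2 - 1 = n^2 + 6*n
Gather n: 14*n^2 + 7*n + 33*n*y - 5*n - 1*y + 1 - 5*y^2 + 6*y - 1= 14*n^2 + n*(33*y + 2) - 5*y^2 + 5*y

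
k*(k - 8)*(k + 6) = k^3 - 2*k^2 - 48*k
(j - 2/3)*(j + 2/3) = j^2 - 4/9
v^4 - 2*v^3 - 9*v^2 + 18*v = v*(v - 3)*(v - 2)*(v + 3)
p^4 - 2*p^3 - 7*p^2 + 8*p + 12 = (p - 3)*(p - 2)*(p + 1)*(p + 2)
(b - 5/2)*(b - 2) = b^2 - 9*b/2 + 5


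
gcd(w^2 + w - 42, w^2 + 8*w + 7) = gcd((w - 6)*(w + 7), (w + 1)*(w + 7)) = w + 7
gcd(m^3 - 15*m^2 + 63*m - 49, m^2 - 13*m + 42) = m - 7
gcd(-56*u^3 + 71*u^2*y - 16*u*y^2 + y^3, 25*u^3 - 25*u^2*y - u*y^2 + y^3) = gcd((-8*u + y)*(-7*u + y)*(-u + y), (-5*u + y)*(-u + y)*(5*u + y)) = -u + y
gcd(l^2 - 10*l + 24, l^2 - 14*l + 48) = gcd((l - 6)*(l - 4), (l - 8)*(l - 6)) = l - 6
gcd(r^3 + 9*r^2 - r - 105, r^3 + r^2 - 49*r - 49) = r + 7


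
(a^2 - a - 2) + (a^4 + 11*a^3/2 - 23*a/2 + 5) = a^4 + 11*a^3/2 + a^2 - 25*a/2 + 3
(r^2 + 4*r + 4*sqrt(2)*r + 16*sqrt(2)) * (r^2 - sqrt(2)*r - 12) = r^4 + 4*r^3 + 3*sqrt(2)*r^3 - 20*r^2 + 12*sqrt(2)*r^2 - 80*r - 48*sqrt(2)*r - 192*sqrt(2)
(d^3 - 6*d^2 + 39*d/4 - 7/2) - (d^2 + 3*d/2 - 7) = d^3 - 7*d^2 + 33*d/4 + 7/2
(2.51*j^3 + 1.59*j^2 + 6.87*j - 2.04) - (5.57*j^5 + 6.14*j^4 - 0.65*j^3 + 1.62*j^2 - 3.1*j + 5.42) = -5.57*j^5 - 6.14*j^4 + 3.16*j^3 - 0.03*j^2 + 9.97*j - 7.46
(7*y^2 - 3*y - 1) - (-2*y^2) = 9*y^2 - 3*y - 1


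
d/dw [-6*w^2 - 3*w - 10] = -12*w - 3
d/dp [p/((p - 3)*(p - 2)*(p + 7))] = 2*(-p^3 - p^2 + 21)/(p^6 + 4*p^5 - 54*p^4 - 32*p^3 + 1009*p^2 - 2436*p + 1764)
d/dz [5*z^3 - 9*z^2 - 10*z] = 15*z^2 - 18*z - 10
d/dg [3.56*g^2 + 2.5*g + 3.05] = 7.12*g + 2.5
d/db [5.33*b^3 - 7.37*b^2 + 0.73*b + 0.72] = 15.99*b^2 - 14.74*b + 0.73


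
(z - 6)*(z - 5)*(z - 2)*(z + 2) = z^4 - 11*z^3 + 26*z^2 + 44*z - 120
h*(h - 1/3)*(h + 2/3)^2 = h^4 + h^3 - 4*h/27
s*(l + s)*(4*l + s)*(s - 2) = 4*l^2*s^2 - 8*l^2*s + 5*l*s^3 - 10*l*s^2 + s^4 - 2*s^3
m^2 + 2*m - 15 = (m - 3)*(m + 5)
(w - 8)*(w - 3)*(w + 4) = w^3 - 7*w^2 - 20*w + 96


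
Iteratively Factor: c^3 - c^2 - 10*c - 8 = (c - 4)*(c^2 + 3*c + 2) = (c - 4)*(c + 2)*(c + 1)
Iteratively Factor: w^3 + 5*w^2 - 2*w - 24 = (w + 3)*(w^2 + 2*w - 8) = (w + 3)*(w + 4)*(w - 2)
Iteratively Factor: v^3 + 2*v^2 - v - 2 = (v + 1)*(v^2 + v - 2) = (v + 1)*(v + 2)*(v - 1)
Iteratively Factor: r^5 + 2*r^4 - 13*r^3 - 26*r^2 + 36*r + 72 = (r - 3)*(r^4 + 5*r^3 + 2*r^2 - 20*r - 24) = (r - 3)*(r - 2)*(r^3 + 7*r^2 + 16*r + 12) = (r - 3)*(r - 2)*(r + 2)*(r^2 + 5*r + 6) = (r - 3)*(r - 2)*(r + 2)*(r + 3)*(r + 2)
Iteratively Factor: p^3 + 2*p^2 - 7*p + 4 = (p + 4)*(p^2 - 2*p + 1) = (p - 1)*(p + 4)*(p - 1)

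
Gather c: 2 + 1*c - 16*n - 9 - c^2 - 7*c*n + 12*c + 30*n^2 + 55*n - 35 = -c^2 + c*(13 - 7*n) + 30*n^2 + 39*n - 42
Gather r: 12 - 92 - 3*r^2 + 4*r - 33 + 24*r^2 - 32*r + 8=21*r^2 - 28*r - 105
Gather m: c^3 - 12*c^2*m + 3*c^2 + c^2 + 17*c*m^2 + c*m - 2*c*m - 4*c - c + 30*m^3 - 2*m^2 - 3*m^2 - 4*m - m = c^3 + 4*c^2 - 5*c + 30*m^3 + m^2*(17*c - 5) + m*(-12*c^2 - c - 5)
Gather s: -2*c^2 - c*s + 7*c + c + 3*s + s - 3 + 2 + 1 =-2*c^2 + 8*c + s*(4 - c)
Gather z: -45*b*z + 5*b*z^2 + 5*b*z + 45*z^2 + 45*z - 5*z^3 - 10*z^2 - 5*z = -5*z^3 + z^2*(5*b + 35) + z*(40 - 40*b)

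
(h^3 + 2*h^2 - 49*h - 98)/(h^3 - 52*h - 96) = (h^2 - 49)/(h^2 - 2*h - 48)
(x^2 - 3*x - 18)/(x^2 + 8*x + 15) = (x - 6)/(x + 5)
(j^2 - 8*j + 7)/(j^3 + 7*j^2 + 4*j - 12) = (j - 7)/(j^2 + 8*j + 12)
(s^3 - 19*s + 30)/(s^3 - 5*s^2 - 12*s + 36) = (s^2 + 2*s - 15)/(s^2 - 3*s - 18)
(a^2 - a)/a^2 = (a - 1)/a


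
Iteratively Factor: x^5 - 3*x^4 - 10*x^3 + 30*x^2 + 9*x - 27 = (x - 3)*(x^4 - 10*x^2 + 9) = (x - 3)*(x + 3)*(x^3 - 3*x^2 - x + 3) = (x - 3)^2*(x + 3)*(x^2 - 1) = (x - 3)^2*(x - 1)*(x + 3)*(x + 1)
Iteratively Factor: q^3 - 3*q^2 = (q - 3)*(q^2) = q*(q - 3)*(q)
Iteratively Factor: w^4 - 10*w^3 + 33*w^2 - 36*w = (w - 3)*(w^3 - 7*w^2 + 12*w) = (w - 4)*(w - 3)*(w^2 - 3*w) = w*(w - 4)*(w - 3)*(w - 3)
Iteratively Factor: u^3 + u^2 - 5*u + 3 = (u - 1)*(u^2 + 2*u - 3) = (u - 1)*(u + 3)*(u - 1)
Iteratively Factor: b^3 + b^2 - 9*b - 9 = (b + 1)*(b^2 - 9) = (b + 1)*(b + 3)*(b - 3)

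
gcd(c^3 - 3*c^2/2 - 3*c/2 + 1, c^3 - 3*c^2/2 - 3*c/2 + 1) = c^3 - 3*c^2/2 - 3*c/2 + 1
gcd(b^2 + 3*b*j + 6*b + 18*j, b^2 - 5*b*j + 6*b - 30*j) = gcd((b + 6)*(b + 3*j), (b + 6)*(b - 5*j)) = b + 6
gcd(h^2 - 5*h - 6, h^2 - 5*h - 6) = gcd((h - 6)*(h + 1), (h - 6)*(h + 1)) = h^2 - 5*h - 6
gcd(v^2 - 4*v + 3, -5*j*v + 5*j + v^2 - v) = v - 1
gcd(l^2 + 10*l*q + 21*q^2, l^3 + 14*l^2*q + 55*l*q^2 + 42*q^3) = l + 7*q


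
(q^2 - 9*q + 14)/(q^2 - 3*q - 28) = (q - 2)/(q + 4)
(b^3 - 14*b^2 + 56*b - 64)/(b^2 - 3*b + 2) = (b^2 - 12*b + 32)/(b - 1)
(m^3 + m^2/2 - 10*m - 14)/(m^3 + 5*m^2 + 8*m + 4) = (m - 7/2)/(m + 1)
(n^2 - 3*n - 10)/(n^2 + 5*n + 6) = (n - 5)/(n + 3)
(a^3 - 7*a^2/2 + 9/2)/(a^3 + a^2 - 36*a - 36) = (2*a^2 - 9*a + 9)/(2*(a^2 - 36))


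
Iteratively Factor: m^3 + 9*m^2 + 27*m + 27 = (m + 3)*(m^2 + 6*m + 9) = (m + 3)^2*(m + 3)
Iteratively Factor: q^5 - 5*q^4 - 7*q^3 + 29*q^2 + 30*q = (q + 1)*(q^4 - 6*q^3 - q^2 + 30*q) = (q - 5)*(q + 1)*(q^3 - q^2 - 6*q) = (q - 5)*(q - 3)*(q + 1)*(q^2 + 2*q) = (q - 5)*(q - 3)*(q + 1)*(q + 2)*(q)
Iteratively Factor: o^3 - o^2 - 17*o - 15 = (o + 3)*(o^2 - 4*o - 5) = (o + 1)*(o + 3)*(o - 5)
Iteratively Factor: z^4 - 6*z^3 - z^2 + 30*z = (z - 3)*(z^3 - 3*z^2 - 10*z) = (z - 3)*(z + 2)*(z^2 - 5*z) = z*(z - 3)*(z + 2)*(z - 5)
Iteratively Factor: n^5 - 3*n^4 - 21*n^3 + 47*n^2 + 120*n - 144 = (n - 4)*(n^4 + n^3 - 17*n^2 - 21*n + 36) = (n - 4)^2*(n^3 + 5*n^2 + 3*n - 9) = (n - 4)^2*(n + 3)*(n^2 + 2*n - 3) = (n - 4)^2*(n - 1)*(n + 3)*(n + 3)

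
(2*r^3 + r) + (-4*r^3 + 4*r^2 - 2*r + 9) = -2*r^3 + 4*r^2 - r + 9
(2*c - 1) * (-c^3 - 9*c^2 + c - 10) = -2*c^4 - 17*c^3 + 11*c^2 - 21*c + 10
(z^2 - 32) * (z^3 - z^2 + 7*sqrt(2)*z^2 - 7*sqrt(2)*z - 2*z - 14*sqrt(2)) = z^5 - z^4 + 7*sqrt(2)*z^4 - 34*z^3 - 7*sqrt(2)*z^3 - 238*sqrt(2)*z^2 + 32*z^2 + 64*z + 224*sqrt(2)*z + 448*sqrt(2)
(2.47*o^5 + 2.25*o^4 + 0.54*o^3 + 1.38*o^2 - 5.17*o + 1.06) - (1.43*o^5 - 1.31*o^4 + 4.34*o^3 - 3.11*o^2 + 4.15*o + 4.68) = 1.04*o^5 + 3.56*o^4 - 3.8*o^3 + 4.49*o^2 - 9.32*o - 3.62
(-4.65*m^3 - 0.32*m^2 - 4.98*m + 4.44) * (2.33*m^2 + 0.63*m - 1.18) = -10.8345*m^5 - 3.6751*m^4 - 6.318*m^3 + 7.5854*m^2 + 8.6736*m - 5.2392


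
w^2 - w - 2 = (w - 2)*(w + 1)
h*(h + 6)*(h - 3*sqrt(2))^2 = h^4 - 6*sqrt(2)*h^3 + 6*h^3 - 36*sqrt(2)*h^2 + 18*h^2 + 108*h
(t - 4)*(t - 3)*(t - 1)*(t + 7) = t^4 - t^3 - 37*t^2 + 121*t - 84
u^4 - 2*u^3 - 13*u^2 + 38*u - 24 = (u - 3)*(u - 2)*(u - 1)*(u + 4)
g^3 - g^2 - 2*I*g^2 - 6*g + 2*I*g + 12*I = (g - 3)*(g + 2)*(g - 2*I)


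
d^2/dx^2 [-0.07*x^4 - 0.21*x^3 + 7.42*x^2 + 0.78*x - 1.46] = -0.84*x^2 - 1.26*x + 14.84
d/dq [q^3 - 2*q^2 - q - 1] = 3*q^2 - 4*q - 1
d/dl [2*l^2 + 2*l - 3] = 4*l + 2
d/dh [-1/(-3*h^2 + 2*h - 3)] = 2*(1 - 3*h)/(3*h^2 - 2*h + 3)^2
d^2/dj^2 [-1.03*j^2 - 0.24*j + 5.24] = -2.06000000000000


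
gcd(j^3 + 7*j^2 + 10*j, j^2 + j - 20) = j + 5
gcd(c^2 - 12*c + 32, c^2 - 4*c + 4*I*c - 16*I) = c - 4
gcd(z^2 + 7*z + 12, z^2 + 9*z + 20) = z + 4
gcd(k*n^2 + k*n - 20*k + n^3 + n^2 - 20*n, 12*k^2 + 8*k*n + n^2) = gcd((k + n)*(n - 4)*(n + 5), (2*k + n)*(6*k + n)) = 1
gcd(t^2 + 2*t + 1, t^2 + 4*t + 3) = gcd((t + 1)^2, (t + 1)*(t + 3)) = t + 1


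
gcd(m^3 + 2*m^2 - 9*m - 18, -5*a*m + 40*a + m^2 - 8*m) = 1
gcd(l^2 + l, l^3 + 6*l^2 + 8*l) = l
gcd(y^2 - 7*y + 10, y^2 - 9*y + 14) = y - 2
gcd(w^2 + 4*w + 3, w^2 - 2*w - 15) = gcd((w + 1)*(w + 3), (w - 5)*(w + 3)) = w + 3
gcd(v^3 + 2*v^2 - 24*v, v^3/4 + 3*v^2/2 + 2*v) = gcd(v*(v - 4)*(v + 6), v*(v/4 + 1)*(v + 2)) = v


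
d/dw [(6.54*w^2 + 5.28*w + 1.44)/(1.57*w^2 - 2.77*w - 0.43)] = (-26.4054*w^2 - 10.146*w + 1.7184)/(2.4649*w^4 - 8.6978*w^3 + 6.3227*w^2 + 2.3822*w + 0.1849)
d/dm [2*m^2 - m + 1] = 4*m - 1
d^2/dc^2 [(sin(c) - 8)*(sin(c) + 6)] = 2*sin(c) + 2*cos(2*c)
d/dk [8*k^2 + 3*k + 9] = 16*k + 3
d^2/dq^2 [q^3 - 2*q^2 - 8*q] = 6*q - 4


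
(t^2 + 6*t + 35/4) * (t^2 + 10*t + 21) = t^4 + 16*t^3 + 359*t^2/4 + 427*t/2 + 735/4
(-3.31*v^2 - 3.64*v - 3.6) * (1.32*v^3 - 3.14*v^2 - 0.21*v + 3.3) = -4.3692*v^5 + 5.5886*v^4 + 7.3727*v^3 + 1.1454*v^2 - 11.256*v - 11.88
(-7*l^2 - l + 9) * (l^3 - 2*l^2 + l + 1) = -7*l^5 + 13*l^4 + 4*l^3 - 26*l^2 + 8*l + 9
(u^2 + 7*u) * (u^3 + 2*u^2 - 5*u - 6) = u^5 + 9*u^4 + 9*u^3 - 41*u^2 - 42*u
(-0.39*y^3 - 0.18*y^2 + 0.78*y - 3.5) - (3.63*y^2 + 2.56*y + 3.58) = -0.39*y^3 - 3.81*y^2 - 1.78*y - 7.08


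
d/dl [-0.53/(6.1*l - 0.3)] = 3.233/(6.1*l - 0.3)^2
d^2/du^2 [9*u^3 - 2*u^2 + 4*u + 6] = 54*u - 4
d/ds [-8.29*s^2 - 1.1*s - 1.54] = -16.58*s - 1.1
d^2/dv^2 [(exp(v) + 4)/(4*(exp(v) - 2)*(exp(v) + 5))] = (exp(4*v) + 13*exp(3*v) + 96*exp(2*v) + 226*exp(v) + 220)*exp(v)/(4*(exp(6*v) + 9*exp(5*v) - 3*exp(4*v) - 153*exp(3*v) + 30*exp(2*v) + 900*exp(v) - 1000))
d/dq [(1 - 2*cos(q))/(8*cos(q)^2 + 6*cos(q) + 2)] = (-8*cos(q)^2 + 8*cos(q) + 5)*sin(q)/(2*(-4*sin(q)^2 + 3*cos(q) + 5)^2)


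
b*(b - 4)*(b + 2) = b^3 - 2*b^2 - 8*b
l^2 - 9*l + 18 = (l - 6)*(l - 3)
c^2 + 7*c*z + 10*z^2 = (c + 2*z)*(c + 5*z)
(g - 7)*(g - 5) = g^2 - 12*g + 35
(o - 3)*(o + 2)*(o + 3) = o^3 + 2*o^2 - 9*o - 18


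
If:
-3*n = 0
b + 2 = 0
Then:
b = -2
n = 0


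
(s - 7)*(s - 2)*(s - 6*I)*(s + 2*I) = s^4 - 9*s^3 - 4*I*s^3 + 26*s^2 + 36*I*s^2 - 108*s - 56*I*s + 168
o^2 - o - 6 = (o - 3)*(o + 2)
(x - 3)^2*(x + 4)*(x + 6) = x^4 + 4*x^3 - 27*x^2 - 54*x + 216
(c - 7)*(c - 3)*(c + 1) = c^3 - 9*c^2 + 11*c + 21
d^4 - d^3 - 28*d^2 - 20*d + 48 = (d - 6)*(d - 1)*(d + 2)*(d + 4)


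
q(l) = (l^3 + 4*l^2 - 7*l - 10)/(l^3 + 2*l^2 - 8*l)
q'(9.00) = -0.02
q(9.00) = 1.20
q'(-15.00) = -0.01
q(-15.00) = 0.85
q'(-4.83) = -1.14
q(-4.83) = -0.16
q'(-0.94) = -1.49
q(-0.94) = -0.08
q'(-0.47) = -5.72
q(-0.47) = -1.45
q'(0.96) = -1.39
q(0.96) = 2.45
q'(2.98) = -0.16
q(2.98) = 1.53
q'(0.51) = -4.84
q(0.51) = 3.62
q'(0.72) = -2.44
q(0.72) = 2.90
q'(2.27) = -0.26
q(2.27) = 1.67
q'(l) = (-3*l^2 - 4*l + 8)*(l^3 + 4*l^2 - 7*l - 10)/(l^3 + 2*l^2 - 8*l)^2 + (3*l^2 + 8*l - 7)/(l^3 + 2*l^2 - 8*l) = 2*(-l^2 - 5*l - 10)/(l^2*(l^2 + 8*l + 16))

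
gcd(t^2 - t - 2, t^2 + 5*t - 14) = t - 2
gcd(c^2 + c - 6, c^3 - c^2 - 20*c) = 1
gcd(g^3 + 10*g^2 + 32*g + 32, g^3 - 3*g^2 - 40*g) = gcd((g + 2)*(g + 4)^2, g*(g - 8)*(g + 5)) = 1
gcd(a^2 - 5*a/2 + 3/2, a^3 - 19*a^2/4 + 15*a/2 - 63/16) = a - 3/2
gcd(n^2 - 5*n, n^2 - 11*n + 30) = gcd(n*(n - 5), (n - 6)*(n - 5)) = n - 5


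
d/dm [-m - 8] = -1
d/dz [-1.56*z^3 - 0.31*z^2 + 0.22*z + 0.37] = -4.68*z^2 - 0.62*z + 0.22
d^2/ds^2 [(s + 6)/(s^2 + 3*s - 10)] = 2*(-3*(s + 3)*(s^2 + 3*s - 10) + (s + 6)*(2*s + 3)^2)/(s^2 + 3*s - 10)^3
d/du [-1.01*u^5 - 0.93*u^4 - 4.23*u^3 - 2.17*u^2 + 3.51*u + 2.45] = -5.05*u^4 - 3.72*u^3 - 12.69*u^2 - 4.34*u + 3.51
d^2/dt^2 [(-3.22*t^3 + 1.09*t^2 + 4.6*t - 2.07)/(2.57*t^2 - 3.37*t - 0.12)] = (5.6843418860808e-14*t^4 + 4.52130999999993*t^3 - 87.82893*t^2 + 115.80201*t - 51.98343)/(16.974593*t^6 - 66.775539*t^5 + 85.183935*t^4 - 32.036905*t^3 - 3.97746*t^2 - 0.145584*t - 0.001728)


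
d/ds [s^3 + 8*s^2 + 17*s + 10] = 3*s^2 + 16*s + 17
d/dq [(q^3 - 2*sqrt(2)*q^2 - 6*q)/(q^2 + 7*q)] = (q^2 + 14*q - 14*sqrt(2) + 6)/(q^2 + 14*q + 49)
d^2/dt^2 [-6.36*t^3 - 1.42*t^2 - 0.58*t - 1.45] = -38.16*t - 2.84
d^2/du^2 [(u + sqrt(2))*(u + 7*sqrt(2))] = 2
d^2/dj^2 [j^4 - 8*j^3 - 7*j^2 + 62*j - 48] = 12*j^2 - 48*j - 14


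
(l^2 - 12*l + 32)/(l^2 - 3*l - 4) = (l - 8)/(l + 1)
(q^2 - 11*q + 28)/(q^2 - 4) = (q^2 - 11*q + 28)/(q^2 - 4)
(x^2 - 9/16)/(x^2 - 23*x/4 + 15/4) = (x + 3/4)/(x - 5)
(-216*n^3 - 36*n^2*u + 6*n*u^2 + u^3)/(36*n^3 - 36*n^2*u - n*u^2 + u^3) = (6*n + u)/(-n + u)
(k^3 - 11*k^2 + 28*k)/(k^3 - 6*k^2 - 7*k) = (k - 4)/(k + 1)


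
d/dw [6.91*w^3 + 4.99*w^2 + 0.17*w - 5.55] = 20.73*w^2 + 9.98*w + 0.17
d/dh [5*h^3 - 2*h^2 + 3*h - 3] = 15*h^2 - 4*h + 3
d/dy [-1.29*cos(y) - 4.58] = 1.29*sin(y)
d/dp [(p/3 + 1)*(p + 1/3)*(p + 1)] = p^2 + 26*p/9 + 13/9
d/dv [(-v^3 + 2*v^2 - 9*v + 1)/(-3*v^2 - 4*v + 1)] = (3*v^4 + 8*v^3 - 38*v^2 + 10*v - 5)/(9*v^4 + 24*v^3 + 10*v^2 - 8*v + 1)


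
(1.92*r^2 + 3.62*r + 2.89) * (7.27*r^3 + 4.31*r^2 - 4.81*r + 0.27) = 13.9584*r^5 + 34.5926*r^4 + 27.3773*r^3 - 4.4379*r^2 - 12.9235*r + 0.7803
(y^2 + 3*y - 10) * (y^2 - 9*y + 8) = y^4 - 6*y^3 - 29*y^2 + 114*y - 80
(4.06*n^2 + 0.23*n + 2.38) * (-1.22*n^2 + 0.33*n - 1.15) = -4.9532*n^4 + 1.0592*n^3 - 7.4967*n^2 + 0.5209*n - 2.737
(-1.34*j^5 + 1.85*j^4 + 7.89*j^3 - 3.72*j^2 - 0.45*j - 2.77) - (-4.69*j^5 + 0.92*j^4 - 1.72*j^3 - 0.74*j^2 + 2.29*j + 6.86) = 3.35*j^5 + 0.93*j^4 + 9.61*j^3 - 2.98*j^2 - 2.74*j - 9.63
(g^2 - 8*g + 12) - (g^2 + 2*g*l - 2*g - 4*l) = -2*g*l - 6*g + 4*l + 12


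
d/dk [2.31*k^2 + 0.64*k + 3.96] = 4.62*k + 0.64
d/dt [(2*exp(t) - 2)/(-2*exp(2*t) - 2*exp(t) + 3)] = (4*exp(2*t) - 8*exp(t) + 2)*exp(t)/(4*exp(4*t) + 8*exp(3*t) - 8*exp(2*t) - 12*exp(t) + 9)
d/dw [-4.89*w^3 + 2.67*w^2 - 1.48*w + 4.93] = -14.67*w^2 + 5.34*w - 1.48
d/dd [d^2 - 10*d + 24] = 2*d - 10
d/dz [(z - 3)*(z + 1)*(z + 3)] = 3*z^2 + 2*z - 9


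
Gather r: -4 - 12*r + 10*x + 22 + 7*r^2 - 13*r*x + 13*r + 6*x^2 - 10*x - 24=7*r^2 + r*(1 - 13*x) + 6*x^2 - 6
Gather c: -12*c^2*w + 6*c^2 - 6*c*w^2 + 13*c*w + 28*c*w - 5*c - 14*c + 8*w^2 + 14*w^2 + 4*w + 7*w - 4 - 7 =c^2*(6 - 12*w) + c*(-6*w^2 + 41*w - 19) + 22*w^2 + 11*w - 11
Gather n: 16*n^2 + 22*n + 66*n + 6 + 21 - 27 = 16*n^2 + 88*n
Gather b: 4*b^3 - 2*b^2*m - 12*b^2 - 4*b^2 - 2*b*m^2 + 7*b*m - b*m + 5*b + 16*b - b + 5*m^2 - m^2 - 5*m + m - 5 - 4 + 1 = 4*b^3 + b^2*(-2*m - 16) + b*(-2*m^2 + 6*m + 20) + 4*m^2 - 4*m - 8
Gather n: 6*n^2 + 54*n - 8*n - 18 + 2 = 6*n^2 + 46*n - 16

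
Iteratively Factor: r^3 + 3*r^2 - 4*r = (r - 1)*(r^2 + 4*r) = r*(r - 1)*(r + 4)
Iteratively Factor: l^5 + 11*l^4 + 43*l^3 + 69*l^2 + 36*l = (l + 4)*(l^4 + 7*l^3 + 15*l^2 + 9*l) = (l + 1)*(l + 4)*(l^3 + 6*l^2 + 9*l) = (l + 1)*(l + 3)*(l + 4)*(l^2 + 3*l) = (l + 1)*(l + 3)^2*(l + 4)*(l)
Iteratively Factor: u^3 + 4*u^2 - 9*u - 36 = (u + 3)*(u^2 + u - 12) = (u + 3)*(u + 4)*(u - 3)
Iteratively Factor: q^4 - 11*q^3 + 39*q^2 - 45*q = (q - 5)*(q^3 - 6*q^2 + 9*q) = q*(q - 5)*(q^2 - 6*q + 9) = q*(q - 5)*(q - 3)*(q - 3)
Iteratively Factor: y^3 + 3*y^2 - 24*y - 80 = (y - 5)*(y^2 + 8*y + 16) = (y - 5)*(y + 4)*(y + 4)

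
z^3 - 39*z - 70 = (z - 7)*(z + 2)*(z + 5)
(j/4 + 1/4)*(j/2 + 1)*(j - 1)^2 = j^4/8 + j^3/8 - 3*j^2/8 - j/8 + 1/4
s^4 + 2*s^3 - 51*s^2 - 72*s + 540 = (s - 6)*(s - 3)*(s + 5)*(s + 6)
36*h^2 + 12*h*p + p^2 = (6*h + p)^2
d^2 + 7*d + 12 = (d + 3)*(d + 4)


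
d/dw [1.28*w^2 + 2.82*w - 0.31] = 2.56*w + 2.82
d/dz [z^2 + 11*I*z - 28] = 2*z + 11*I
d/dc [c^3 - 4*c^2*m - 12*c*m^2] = 3*c^2 - 8*c*m - 12*m^2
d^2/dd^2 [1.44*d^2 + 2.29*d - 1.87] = 2.88000000000000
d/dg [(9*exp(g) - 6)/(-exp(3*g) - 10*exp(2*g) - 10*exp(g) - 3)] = (18*exp(3*g) + 72*exp(2*g) - 120*exp(g) - 87)*exp(g)/(exp(6*g) + 20*exp(5*g) + 120*exp(4*g) + 206*exp(3*g) + 160*exp(2*g) + 60*exp(g) + 9)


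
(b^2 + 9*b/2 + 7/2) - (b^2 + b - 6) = 7*b/2 + 19/2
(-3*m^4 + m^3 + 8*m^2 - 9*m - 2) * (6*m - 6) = -18*m^5 + 24*m^4 + 42*m^3 - 102*m^2 + 42*m + 12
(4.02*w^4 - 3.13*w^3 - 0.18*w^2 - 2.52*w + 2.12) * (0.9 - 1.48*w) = -5.9496*w^5 + 8.2504*w^4 - 2.5506*w^3 + 3.5676*w^2 - 5.4056*w + 1.908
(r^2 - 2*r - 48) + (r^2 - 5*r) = 2*r^2 - 7*r - 48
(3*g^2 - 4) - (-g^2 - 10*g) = 4*g^2 + 10*g - 4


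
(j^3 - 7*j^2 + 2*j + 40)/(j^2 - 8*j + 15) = (j^2 - 2*j - 8)/(j - 3)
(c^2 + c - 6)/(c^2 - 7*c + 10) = (c + 3)/(c - 5)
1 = 1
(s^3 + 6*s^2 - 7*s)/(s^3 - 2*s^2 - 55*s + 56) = s/(s - 8)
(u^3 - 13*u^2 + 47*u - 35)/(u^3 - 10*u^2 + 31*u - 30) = (u^2 - 8*u + 7)/(u^2 - 5*u + 6)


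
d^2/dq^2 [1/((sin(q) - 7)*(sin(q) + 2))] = (-4*sin(q)^4 + 15*sin(q)^3 - 75*sin(q)^2 + 40*sin(q) + 78)/((sin(q) - 7)^3*(sin(q) + 2)^3)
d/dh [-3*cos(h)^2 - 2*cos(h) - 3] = 2*(3*cos(h) + 1)*sin(h)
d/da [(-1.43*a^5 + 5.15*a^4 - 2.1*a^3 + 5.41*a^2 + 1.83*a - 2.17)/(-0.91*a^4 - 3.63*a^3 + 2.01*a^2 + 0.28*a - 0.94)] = (1.3013*a^8 + 10.3818*a^7 - 29.2284*a^6 + 28.9476*a^5 + 31.4602*a^4 - 15.153*a^3 - 19.8728*a^2 - 1.4474*a - 1.1126)/(0.8281*a^8 + 6.6066*a^7 + 9.5187*a^6 - 15.1022*a^5 + 3.7181*a^4 + 7.95*a^3 - 3.7004*a^2 - 0.5264*a + 0.8836)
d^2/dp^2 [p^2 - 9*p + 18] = 2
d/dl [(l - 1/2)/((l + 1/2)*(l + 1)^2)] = 2*(-4*l^2 + 2*l + 3)/(4*l^5 + 16*l^4 + 25*l^3 + 19*l^2 + 7*l + 1)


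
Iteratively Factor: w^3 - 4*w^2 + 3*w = (w)*(w^2 - 4*w + 3) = w*(w - 1)*(w - 3)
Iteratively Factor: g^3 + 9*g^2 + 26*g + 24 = (g + 4)*(g^2 + 5*g + 6) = (g + 3)*(g + 4)*(g + 2)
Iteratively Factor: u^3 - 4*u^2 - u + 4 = (u - 1)*(u^2 - 3*u - 4) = (u - 4)*(u - 1)*(u + 1)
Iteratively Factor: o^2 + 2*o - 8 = (o + 4)*(o - 2)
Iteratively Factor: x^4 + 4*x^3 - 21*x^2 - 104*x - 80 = (x - 5)*(x^3 + 9*x^2 + 24*x + 16) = (x - 5)*(x + 4)*(x^2 + 5*x + 4) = (x - 5)*(x + 4)^2*(x + 1)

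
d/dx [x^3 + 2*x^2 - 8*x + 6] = 3*x^2 + 4*x - 8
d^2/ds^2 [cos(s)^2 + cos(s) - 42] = -cos(s) - 2*cos(2*s)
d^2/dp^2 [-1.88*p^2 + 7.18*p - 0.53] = -3.76000000000000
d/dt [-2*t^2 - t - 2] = -4*t - 1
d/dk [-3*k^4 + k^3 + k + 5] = -12*k^3 + 3*k^2 + 1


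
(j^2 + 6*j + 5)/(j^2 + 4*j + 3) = (j + 5)/(j + 3)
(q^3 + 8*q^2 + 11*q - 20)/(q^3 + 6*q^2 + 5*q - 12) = (q + 5)/(q + 3)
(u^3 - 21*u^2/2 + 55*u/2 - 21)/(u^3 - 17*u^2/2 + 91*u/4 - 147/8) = 4*(u^2 - 9*u + 14)/(4*u^2 - 28*u + 49)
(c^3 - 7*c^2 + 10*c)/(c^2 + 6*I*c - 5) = c*(c^2 - 7*c + 10)/(c^2 + 6*I*c - 5)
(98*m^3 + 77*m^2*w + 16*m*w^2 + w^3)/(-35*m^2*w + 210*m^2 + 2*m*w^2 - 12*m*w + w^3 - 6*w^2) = (14*m^2 + 9*m*w + w^2)/(-5*m*w + 30*m + w^2 - 6*w)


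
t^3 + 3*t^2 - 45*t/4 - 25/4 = (t - 5/2)*(t + 1/2)*(t + 5)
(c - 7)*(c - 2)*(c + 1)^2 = c^4 - 7*c^3 - 3*c^2 + 19*c + 14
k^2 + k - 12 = (k - 3)*(k + 4)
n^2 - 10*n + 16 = (n - 8)*(n - 2)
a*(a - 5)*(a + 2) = a^3 - 3*a^2 - 10*a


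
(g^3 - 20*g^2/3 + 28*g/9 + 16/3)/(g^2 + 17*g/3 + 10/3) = (g^2 - 22*g/3 + 8)/(g + 5)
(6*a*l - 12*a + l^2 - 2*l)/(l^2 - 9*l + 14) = (6*a + l)/(l - 7)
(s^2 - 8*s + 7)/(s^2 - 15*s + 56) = (s - 1)/(s - 8)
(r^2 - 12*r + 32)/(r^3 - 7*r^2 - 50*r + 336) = (r - 4)/(r^2 + r - 42)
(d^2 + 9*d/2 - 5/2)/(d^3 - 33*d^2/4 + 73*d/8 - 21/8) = 4*(d + 5)/(4*d^2 - 31*d + 21)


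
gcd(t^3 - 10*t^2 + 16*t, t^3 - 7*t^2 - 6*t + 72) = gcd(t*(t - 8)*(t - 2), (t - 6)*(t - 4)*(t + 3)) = 1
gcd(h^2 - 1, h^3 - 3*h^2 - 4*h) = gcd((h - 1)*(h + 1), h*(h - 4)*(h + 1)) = h + 1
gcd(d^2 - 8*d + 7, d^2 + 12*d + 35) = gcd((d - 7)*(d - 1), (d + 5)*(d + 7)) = 1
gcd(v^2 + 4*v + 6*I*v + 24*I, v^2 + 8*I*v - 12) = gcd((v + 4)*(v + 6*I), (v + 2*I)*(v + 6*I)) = v + 6*I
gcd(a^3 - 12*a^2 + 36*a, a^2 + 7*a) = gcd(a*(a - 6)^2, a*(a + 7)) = a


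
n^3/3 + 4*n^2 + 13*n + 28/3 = (n/3 + 1/3)*(n + 4)*(n + 7)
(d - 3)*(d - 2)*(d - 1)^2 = d^4 - 7*d^3 + 17*d^2 - 17*d + 6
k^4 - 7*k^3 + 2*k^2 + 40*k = k*(k - 5)*(k - 4)*(k + 2)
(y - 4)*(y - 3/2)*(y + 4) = y^3 - 3*y^2/2 - 16*y + 24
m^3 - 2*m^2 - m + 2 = (m - 2)*(m - 1)*(m + 1)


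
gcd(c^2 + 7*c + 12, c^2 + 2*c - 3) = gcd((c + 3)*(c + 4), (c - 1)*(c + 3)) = c + 3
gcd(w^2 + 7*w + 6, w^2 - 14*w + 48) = 1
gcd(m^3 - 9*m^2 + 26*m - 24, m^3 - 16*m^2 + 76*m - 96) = m - 2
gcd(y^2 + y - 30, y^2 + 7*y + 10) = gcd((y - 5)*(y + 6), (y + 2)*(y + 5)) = 1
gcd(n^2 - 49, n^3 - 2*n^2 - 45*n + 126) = n + 7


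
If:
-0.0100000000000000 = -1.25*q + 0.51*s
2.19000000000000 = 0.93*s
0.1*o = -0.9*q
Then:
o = -8.72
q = 0.97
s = 2.35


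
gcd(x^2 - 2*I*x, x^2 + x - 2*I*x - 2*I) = x - 2*I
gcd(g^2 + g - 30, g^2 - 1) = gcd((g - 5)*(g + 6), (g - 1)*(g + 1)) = 1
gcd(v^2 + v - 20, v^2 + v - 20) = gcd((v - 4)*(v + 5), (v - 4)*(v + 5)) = v^2 + v - 20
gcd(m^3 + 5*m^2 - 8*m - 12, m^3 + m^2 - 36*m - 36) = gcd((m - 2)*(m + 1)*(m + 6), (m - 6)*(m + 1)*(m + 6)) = m^2 + 7*m + 6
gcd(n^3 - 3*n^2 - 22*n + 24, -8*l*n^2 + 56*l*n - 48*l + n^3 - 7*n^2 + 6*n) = n^2 - 7*n + 6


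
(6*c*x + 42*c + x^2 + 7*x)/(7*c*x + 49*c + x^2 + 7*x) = (6*c + x)/(7*c + x)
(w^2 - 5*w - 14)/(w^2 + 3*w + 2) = (w - 7)/(w + 1)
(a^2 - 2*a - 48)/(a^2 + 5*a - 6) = (a - 8)/(a - 1)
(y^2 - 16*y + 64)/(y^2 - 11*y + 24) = (y - 8)/(y - 3)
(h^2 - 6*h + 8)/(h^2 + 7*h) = (h^2 - 6*h + 8)/(h*(h + 7))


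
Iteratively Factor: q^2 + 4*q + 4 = (q + 2)*(q + 2)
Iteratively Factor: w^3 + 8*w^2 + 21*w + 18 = (w + 3)*(w^2 + 5*w + 6) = (w + 3)^2*(w + 2)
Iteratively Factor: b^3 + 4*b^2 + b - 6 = (b - 1)*(b^2 + 5*b + 6) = (b - 1)*(b + 3)*(b + 2)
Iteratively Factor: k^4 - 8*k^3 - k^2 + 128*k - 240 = (k - 4)*(k^3 - 4*k^2 - 17*k + 60) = (k - 5)*(k - 4)*(k^2 + k - 12) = (k - 5)*(k - 4)*(k - 3)*(k + 4)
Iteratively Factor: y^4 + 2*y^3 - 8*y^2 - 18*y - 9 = (y - 3)*(y^3 + 5*y^2 + 7*y + 3) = (y - 3)*(y + 1)*(y^2 + 4*y + 3) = (y - 3)*(y + 1)^2*(y + 3)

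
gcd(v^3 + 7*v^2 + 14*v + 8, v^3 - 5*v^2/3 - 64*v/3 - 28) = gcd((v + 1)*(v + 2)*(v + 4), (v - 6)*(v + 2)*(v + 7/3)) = v + 2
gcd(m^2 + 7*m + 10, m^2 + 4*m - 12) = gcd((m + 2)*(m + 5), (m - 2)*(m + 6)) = 1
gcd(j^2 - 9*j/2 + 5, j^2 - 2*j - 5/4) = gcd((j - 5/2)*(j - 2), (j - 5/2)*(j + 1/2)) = j - 5/2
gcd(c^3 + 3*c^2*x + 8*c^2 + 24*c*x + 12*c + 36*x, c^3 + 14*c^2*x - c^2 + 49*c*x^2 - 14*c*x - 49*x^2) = 1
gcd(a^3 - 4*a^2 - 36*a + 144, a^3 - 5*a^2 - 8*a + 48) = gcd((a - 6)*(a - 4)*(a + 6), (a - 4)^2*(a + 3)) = a - 4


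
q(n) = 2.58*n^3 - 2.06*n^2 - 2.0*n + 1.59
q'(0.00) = -2.00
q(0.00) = 1.59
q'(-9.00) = 662.02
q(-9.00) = -2028.09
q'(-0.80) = 6.25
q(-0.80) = 0.55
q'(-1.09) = 11.69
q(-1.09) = -2.02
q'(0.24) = -2.54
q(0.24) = 1.03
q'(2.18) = 25.80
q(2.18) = 14.17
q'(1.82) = 16.14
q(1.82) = 6.68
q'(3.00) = 55.30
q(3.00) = 46.71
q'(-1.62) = 24.99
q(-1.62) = -11.55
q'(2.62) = 40.34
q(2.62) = 28.61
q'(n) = 7.74*n^2 - 4.12*n - 2.0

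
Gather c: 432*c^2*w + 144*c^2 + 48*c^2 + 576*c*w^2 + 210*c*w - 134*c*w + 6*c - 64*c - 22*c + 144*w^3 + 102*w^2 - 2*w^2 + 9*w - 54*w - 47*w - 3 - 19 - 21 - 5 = c^2*(432*w + 192) + c*(576*w^2 + 76*w - 80) + 144*w^3 + 100*w^2 - 92*w - 48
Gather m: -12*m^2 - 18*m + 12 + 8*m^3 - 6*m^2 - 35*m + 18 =8*m^3 - 18*m^2 - 53*m + 30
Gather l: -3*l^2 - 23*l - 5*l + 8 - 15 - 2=-3*l^2 - 28*l - 9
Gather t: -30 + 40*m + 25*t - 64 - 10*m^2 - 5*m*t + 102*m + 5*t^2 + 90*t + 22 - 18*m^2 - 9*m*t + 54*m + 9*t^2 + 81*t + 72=-28*m^2 + 196*m + 14*t^2 + t*(196 - 14*m)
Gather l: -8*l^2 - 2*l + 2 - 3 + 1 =-8*l^2 - 2*l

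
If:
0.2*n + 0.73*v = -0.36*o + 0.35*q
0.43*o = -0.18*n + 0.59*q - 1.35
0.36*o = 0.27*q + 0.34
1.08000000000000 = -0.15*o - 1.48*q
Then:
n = -10.90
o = 0.37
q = -0.77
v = 2.44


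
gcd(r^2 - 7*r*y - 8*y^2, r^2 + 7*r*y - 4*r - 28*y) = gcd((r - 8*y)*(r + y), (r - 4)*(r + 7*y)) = 1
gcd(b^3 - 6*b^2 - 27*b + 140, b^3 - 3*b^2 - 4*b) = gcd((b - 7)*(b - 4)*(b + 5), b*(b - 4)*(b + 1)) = b - 4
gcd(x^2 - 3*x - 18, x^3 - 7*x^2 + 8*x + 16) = 1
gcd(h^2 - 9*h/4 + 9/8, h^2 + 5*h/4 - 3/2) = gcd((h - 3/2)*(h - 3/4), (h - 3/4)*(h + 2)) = h - 3/4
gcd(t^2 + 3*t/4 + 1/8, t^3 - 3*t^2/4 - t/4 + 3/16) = t + 1/2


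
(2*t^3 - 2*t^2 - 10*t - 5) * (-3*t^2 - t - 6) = -6*t^5 + 4*t^4 + 20*t^3 + 37*t^2 + 65*t + 30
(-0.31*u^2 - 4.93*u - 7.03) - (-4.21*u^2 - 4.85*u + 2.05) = 3.9*u^2 - 0.0800000000000001*u - 9.08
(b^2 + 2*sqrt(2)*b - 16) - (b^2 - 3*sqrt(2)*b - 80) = 5*sqrt(2)*b + 64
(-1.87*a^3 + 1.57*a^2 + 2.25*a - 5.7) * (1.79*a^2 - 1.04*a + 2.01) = -3.3473*a^5 + 4.7551*a^4 - 1.364*a^3 - 9.3873*a^2 + 10.4505*a - 11.457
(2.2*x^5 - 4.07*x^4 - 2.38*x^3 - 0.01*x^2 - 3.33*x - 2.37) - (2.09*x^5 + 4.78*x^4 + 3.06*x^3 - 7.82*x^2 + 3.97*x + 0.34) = 0.11*x^5 - 8.85*x^4 - 5.44*x^3 + 7.81*x^2 - 7.3*x - 2.71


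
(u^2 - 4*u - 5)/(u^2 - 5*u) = (u + 1)/u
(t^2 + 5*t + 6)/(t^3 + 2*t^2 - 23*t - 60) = (t + 2)/(t^2 - t - 20)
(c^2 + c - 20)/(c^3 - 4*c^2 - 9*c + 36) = (c + 5)/(c^2 - 9)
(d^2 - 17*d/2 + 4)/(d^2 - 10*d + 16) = (d - 1/2)/(d - 2)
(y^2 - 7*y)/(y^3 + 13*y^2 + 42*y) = (y - 7)/(y^2 + 13*y + 42)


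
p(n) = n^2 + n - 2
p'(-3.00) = -5.00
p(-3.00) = 4.00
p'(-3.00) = -5.00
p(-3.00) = 4.00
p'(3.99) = 8.98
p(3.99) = 17.91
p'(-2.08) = -3.16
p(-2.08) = 0.25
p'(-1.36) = -1.72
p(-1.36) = -1.51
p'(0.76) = 2.52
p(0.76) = -0.66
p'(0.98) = 2.96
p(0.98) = -0.06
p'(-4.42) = -7.84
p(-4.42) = 13.12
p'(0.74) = 2.48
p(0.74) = -0.71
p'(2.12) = 5.24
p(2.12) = 4.61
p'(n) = 2*n + 1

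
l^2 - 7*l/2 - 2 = (l - 4)*(l + 1/2)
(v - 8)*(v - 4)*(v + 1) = v^3 - 11*v^2 + 20*v + 32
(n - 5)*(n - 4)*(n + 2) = n^3 - 7*n^2 + 2*n + 40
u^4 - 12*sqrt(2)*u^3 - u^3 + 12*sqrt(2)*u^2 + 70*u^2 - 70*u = u*(u - 1)*(u - 7*sqrt(2))*(u - 5*sqrt(2))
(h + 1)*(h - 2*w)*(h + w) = h^3 - h^2*w + h^2 - 2*h*w^2 - h*w - 2*w^2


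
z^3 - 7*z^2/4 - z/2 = z*(z - 2)*(z + 1/4)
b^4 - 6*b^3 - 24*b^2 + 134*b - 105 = (b - 7)*(b - 3)*(b - 1)*(b + 5)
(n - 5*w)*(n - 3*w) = n^2 - 8*n*w + 15*w^2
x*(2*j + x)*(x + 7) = 2*j*x^2 + 14*j*x + x^3 + 7*x^2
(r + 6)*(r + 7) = r^2 + 13*r + 42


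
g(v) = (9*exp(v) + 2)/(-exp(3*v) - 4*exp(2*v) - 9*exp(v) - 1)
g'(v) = (9*exp(v) + 2)*(3*exp(3*v) + 8*exp(2*v) + 9*exp(v))/(-exp(3*v) - 4*exp(2*v) - 9*exp(v) - 1)^2 + 9*exp(v)/(-exp(3*v) - 4*exp(2*v) - 9*exp(v) - 1) = (18*exp(3*v) + 42*exp(2*v) + 16*exp(v) + 9)*exp(v)/(exp(6*v) + 8*exp(5*v) + 34*exp(4*v) + 74*exp(3*v) + 89*exp(2*v) + 18*exp(v) + 1)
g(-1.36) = -1.20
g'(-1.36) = 0.32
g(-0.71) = -0.99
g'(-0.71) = 0.34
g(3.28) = -0.01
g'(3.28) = 0.02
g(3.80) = -0.00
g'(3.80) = 0.01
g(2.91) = -0.02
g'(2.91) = 0.04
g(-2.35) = -1.51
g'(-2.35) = 0.29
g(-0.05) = -0.75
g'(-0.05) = 0.37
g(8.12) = -0.00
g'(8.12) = 0.00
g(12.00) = 0.00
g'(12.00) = 0.00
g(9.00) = 0.00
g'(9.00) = 0.00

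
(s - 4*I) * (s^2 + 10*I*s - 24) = s^3 + 6*I*s^2 + 16*s + 96*I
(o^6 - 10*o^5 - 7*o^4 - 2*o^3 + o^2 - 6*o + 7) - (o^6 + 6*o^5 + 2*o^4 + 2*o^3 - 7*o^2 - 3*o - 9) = -16*o^5 - 9*o^4 - 4*o^3 + 8*o^2 - 3*o + 16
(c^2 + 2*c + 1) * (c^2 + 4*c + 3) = c^4 + 6*c^3 + 12*c^2 + 10*c + 3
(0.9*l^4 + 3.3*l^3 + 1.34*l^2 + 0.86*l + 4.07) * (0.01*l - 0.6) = 0.009*l^5 - 0.507*l^4 - 1.9666*l^3 - 0.7954*l^2 - 0.4753*l - 2.442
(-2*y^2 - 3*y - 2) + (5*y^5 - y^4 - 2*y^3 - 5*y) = 5*y^5 - y^4 - 2*y^3 - 2*y^2 - 8*y - 2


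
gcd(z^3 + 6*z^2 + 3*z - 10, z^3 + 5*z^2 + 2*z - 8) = z^2 + z - 2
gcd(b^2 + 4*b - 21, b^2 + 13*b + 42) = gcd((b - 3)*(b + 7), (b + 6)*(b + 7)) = b + 7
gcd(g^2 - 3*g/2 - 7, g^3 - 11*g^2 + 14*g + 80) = g + 2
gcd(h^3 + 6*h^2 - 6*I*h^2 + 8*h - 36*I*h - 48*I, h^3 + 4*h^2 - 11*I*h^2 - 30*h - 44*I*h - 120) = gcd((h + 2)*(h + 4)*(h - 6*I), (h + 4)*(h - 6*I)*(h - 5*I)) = h^2 + h*(4 - 6*I) - 24*I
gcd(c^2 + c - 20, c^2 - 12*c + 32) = c - 4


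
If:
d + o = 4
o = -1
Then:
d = 5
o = -1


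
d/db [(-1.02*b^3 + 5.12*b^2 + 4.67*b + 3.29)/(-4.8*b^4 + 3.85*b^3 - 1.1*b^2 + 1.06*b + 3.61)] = (-4.896*b^6 + 49.152*b^5 + 48.658*b^4 + 25.0466*b^3 - 38.4819*b^2 + 44.2044*b + 13.3713)/(23.04*b^8 - 36.96*b^7 + 25.3825*b^6 - 18.646*b^5 - 25.284*b^4 + 25.465*b^3 - 6.8184*b^2 + 7.6532*b + 13.0321)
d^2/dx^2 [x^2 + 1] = 2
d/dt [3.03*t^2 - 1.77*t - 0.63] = 6.06*t - 1.77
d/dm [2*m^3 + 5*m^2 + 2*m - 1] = 6*m^2 + 10*m + 2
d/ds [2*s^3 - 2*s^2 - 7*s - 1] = 6*s^2 - 4*s - 7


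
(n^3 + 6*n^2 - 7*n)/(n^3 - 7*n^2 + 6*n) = (n + 7)/(n - 6)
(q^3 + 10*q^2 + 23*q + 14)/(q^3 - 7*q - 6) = (q + 7)/(q - 3)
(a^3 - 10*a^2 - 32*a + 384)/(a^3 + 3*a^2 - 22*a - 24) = (a^2 - 16*a + 64)/(a^2 - 3*a - 4)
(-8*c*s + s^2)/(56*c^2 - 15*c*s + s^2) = s/(-7*c + s)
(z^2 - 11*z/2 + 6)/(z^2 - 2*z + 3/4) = 2*(z - 4)/(2*z - 1)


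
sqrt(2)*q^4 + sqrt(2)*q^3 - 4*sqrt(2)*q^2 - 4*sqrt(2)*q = q*(q - 2)*(q + 2)*(sqrt(2)*q + sqrt(2))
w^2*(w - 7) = w^3 - 7*w^2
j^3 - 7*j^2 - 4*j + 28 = (j - 7)*(j - 2)*(j + 2)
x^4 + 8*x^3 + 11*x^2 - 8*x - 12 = (x - 1)*(x + 1)*(x + 2)*(x + 6)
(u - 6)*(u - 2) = u^2 - 8*u + 12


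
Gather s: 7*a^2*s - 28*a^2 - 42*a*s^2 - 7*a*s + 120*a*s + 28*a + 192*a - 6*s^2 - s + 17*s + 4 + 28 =-28*a^2 + 220*a + s^2*(-42*a - 6) + s*(7*a^2 + 113*a + 16) + 32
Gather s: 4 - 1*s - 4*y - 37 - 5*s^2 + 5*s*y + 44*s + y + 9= -5*s^2 + s*(5*y + 43) - 3*y - 24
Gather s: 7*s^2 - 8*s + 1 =7*s^2 - 8*s + 1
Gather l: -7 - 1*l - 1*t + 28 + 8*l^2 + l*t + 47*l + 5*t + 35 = 8*l^2 + l*(t + 46) + 4*t + 56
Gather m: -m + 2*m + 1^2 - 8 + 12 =m + 5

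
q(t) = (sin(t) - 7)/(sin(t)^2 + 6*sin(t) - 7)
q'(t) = (-2*sin(t)*cos(t) - 6*cos(t))*(sin(t) - 7)/(sin(t)^2 + 6*sin(t) - 7)^2 + cos(t)/(sin(t)^2 + 6*sin(t) - 7) = (14*sin(t) + cos(t)^2 + 34)*cos(t)/(sin(t)^2 + 6*sin(t) - 7)^2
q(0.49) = 1.65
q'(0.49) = 2.33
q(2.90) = 1.23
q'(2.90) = -1.23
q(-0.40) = 0.80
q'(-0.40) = 0.32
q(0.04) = 1.03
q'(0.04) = 0.78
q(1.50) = 299.62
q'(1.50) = 8454.52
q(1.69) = 105.91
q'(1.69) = -1771.13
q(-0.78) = 0.72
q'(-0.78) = 0.15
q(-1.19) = 0.68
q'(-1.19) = 0.06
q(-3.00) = 0.91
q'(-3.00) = -0.53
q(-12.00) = 1.85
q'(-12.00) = 2.92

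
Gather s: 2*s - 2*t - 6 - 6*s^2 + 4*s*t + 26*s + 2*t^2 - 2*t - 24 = -6*s^2 + s*(4*t + 28) + 2*t^2 - 4*t - 30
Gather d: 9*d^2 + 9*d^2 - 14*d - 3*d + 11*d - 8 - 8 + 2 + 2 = 18*d^2 - 6*d - 12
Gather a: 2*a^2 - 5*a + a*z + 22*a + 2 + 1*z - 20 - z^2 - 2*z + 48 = 2*a^2 + a*(z + 17) - z^2 - z + 30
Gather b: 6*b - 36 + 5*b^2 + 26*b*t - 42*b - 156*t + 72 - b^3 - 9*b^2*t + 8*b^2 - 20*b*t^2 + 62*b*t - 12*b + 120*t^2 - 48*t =-b^3 + b^2*(13 - 9*t) + b*(-20*t^2 + 88*t - 48) + 120*t^2 - 204*t + 36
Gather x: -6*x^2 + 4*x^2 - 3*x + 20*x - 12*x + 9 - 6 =-2*x^2 + 5*x + 3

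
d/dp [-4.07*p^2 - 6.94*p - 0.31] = -8.14*p - 6.94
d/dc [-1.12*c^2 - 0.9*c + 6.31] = -2.24*c - 0.9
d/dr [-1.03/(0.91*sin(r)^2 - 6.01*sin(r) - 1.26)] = (1.8746*sin(r) - 6.1903)*cos(r)/(-0.91*sin(r)^2 + 6.01*sin(r) + 1.26)^2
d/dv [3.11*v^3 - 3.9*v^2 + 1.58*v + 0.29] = 9.33*v^2 - 7.8*v + 1.58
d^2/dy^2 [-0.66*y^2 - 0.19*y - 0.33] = -1.32000000000000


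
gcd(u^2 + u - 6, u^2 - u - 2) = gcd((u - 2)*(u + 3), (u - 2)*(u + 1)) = u - 2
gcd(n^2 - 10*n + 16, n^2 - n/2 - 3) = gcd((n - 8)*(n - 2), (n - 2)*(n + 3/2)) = n - 2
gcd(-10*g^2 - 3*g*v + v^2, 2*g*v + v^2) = 2*g + v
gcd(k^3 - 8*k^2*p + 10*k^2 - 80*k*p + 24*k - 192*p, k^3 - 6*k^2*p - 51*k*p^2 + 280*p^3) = -k + 8*p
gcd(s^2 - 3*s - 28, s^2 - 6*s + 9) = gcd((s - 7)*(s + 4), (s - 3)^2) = 1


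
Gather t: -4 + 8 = 4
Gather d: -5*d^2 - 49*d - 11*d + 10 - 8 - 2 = -5*d^2 - 60*d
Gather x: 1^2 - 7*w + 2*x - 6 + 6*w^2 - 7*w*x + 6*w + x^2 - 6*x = 6*w^2 - w + x^2 + x*(-7*w - 4) - 5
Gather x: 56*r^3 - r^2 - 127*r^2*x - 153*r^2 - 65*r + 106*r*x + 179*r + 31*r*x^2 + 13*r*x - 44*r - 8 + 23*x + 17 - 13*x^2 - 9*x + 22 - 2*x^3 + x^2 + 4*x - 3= 56*r^3 - 154*r^2 + 70*r - 2*x^3 + x^2*(31*r - 12) + x*(-127*r^2 + 119*r + 18) + 28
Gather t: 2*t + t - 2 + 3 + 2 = 3*t + 3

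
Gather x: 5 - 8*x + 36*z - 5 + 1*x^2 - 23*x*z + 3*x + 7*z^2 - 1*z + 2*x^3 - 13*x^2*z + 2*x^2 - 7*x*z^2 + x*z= 2*x^3 + x^2*(3 - 13*z) + x*(-7*z^2 - 22*z - 5) + 7*z^2 + 35*z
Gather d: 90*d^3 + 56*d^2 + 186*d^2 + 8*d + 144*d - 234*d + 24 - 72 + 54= 90*d^3 + 242*d^2 - 82*d + 6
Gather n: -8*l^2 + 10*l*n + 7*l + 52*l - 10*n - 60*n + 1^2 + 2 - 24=-8*l^2 + 59*l + n*(10*l - 70) - 21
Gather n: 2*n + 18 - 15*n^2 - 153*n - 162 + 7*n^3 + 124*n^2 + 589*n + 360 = 7*n^3 + 109*n^2 + 438*n + 216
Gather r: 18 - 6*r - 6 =12 - 6*r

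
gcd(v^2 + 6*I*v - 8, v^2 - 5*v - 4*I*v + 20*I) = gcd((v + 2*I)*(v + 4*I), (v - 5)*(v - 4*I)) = 1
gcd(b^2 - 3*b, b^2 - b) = b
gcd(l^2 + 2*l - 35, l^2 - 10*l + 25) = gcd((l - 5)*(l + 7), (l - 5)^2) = l - 5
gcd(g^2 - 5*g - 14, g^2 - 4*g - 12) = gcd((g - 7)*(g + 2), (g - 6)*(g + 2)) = g + 2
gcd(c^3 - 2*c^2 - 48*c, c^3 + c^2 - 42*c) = c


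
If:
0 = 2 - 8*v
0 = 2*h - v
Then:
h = 1/8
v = 1/4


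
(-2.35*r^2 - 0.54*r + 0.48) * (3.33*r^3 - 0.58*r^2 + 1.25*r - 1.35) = -7.8255*r^5 - 0.4352*r^4 - 1.0259*r^3 + 2.2191*r^2 + 1.329*r - 0.648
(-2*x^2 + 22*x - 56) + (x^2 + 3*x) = -x^2 + 25*x - 56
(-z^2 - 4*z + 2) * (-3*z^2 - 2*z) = 3*z^4 + 14*z^3 + 2*z^2 - 4*z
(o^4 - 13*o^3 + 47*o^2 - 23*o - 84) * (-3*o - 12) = -3*o^5 + 27*o^4 + 15*o^3 - 495*o^2 + 528*o + 1008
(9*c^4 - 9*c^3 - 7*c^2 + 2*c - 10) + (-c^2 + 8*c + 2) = 9*c^4 - 9*c^3 - 8*c^2 + 10*c - 8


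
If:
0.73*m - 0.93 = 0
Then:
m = 1.27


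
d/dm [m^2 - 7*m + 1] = 2*m - 7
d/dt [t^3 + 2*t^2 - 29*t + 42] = 3*t^2 + 4*t - 29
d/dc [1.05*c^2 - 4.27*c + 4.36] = 2.1*c - 4.27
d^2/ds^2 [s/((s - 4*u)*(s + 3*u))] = 2*(s^3 + 36*s*u^2 - 12*u^3)/(s^6 - 3*s^5*u - 33*s^4*u^2 + 71*s^3*u^3 + 396*s^2*u^4 - 432*s*u^5 - 1728*u^6)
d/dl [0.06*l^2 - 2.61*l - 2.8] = 0.12*l - 2.61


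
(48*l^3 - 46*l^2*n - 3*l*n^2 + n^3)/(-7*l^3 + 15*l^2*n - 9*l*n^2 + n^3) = (-48*l^2 - 2*l*n + n^2)/(7*l^2 - 8*l*n + n^2)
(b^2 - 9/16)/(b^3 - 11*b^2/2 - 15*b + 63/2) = (16*b^2 - 9)/(8*(2*b^3 - 11*b^2 - 30*b + 63))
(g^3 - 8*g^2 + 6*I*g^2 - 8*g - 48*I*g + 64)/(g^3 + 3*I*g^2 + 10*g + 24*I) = (g - 8)/(g - 3*I)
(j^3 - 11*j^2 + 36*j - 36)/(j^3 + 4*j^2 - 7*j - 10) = (j^2 - 9*j + 18)/(j^2 + 6*j + 5)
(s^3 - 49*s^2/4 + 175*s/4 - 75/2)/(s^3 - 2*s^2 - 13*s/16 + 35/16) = 4*(s^2 - 11*s + 30)/(4*s^2 - 3*s - 7)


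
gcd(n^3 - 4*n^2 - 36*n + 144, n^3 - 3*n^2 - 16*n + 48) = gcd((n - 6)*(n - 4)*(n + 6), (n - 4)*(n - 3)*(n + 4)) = n - 4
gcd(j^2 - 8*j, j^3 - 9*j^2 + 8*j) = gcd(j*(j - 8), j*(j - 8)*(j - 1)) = j^2 - 8*j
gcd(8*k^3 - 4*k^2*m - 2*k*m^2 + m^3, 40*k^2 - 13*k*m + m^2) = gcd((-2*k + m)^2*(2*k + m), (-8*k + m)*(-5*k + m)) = 1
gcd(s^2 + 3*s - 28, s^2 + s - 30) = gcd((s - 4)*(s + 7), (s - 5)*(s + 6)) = 1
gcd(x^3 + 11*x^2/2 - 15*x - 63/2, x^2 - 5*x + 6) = x - 3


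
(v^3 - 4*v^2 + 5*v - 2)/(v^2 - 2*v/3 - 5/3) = 3*(-v^3 + 4*v^2 - 5*v + 2)/(-3*v^2 + 2*v + 5)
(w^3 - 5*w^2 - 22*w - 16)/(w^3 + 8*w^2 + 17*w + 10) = (w - 8)/(w + 5)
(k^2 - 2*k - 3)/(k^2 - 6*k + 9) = (k + 1)/(k - 3)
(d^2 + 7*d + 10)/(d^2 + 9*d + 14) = (d + 5)/(d + 7)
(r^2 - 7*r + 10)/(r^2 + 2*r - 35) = (r - 2)/(r + 7)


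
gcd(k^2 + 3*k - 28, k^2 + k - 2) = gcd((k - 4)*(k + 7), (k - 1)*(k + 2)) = 1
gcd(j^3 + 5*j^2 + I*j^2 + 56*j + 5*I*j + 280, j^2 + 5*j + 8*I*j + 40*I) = j^2 + j*(5 + 8*I) + 40*I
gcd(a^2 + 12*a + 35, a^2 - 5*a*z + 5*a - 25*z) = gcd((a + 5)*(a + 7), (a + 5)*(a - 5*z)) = a + 5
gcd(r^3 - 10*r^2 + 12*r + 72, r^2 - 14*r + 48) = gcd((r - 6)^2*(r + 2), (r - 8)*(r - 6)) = r - 6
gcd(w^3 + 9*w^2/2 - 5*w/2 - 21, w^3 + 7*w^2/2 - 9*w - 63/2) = w^2 + 13*w/2 + 21/2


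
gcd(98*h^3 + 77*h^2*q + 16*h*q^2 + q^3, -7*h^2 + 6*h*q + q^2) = 7*h + q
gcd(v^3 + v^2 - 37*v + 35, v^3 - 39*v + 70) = v^2 + 2*v - 35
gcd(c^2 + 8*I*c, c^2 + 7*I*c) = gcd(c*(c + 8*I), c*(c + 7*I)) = c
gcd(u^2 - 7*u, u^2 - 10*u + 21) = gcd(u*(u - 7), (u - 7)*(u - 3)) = u - 7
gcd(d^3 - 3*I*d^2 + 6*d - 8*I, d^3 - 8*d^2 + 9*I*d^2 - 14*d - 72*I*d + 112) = d + 2*I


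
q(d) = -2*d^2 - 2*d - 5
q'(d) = -4*d - 2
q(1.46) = -12.18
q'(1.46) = -7.84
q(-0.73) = -4.61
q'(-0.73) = 0.92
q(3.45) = -35.70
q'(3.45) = -15.80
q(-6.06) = -66.33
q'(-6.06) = 22.24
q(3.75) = -40.62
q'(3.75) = -17.00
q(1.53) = -12.74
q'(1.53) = -8.12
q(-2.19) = -10.21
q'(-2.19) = 6.76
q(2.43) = -21.67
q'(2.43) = -11.72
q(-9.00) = -149.00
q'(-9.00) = 34.00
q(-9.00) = -149.00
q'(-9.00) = 34.00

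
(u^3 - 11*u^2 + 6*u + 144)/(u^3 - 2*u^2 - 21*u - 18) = (u - 8)/(u + 1)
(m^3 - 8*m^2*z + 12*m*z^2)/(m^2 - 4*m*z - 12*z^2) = m*(m - 2*z)/(m + 2*z)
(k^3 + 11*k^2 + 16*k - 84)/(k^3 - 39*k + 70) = (k + 6)/(k - 5)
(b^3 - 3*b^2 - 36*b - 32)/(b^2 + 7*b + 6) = (b^2 - 4*b - 32)/(b + 6)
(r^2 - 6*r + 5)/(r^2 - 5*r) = (r - 1)/r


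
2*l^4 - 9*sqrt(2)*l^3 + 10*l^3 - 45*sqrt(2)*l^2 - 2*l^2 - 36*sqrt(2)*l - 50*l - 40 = (l + 4)*(l - 5*sqrt(2))*(sqrt(2)*l + 1)*(sqrt(2)*l + sqrt(2))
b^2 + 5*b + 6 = (b + 2)*(b + 3)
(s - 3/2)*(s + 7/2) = s^2 + 2*s - 21/4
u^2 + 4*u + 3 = (u + 1)*(u + 3)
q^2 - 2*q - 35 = (q - 7)*(q + 5)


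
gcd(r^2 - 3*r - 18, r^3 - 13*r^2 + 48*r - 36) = r - 6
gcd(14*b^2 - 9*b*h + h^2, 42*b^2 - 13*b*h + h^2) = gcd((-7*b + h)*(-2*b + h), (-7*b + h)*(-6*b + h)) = 7*b - h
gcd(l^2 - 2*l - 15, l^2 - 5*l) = l - 5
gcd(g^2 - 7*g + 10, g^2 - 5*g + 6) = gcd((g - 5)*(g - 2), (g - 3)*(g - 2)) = g - 2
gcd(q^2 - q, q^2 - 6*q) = q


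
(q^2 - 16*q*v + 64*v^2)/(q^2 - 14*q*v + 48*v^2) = (q - 8*v)/(q - 6*v)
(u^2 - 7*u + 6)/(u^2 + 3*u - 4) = (u - 6)/(u + 4)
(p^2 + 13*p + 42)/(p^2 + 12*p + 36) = (p + 7)/(p + 6)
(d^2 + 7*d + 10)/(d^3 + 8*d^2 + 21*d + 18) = (d + 5)/(d^2 + 6*d + 9)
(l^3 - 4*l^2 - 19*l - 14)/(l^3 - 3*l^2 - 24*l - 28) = (l + 1)/(l + 2)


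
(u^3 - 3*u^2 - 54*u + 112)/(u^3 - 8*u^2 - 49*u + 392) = (u - 2)/(u - 7)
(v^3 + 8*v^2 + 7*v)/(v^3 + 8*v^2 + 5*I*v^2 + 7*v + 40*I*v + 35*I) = v/(v + 5*I)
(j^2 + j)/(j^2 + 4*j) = (j + 1)/(j + 4)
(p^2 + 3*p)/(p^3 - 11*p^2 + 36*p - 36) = p*(p + 3)/(p^3 - 11*p^2 + 36*p - 36)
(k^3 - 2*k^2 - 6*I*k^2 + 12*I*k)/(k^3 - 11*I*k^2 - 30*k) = (k - 2)/(k - 5*I)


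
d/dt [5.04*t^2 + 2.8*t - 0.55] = 10.08*t + 2.8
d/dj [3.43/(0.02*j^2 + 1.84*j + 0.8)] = (-0.1372*j - 6.3112)/(0.02*j^2 + 1.84*j + 0.8)^2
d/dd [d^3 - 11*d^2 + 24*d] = 3*d^2 - 22*d + 24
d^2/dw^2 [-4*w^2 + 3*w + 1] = -8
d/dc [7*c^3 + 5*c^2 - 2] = c*(21*c + 10)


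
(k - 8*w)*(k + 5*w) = k^2 - 3*k*w - 40*w^2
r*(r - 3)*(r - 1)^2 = r^4 - 5*r^3 + 7*r^2 - 3*r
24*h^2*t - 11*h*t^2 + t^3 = t*(-8*h + t)*(-3*h + t)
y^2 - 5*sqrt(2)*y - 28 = (y - 7*sqrt(2))*(y + 2*sqrt(2))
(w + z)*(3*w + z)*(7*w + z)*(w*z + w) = 21*w^4*z + 21*w^4 + 31*w^3*z^2 + 31*w^3*z + 11*w^2*z^3 + 11*w^2*z^2 + w*z^4 + w*z^3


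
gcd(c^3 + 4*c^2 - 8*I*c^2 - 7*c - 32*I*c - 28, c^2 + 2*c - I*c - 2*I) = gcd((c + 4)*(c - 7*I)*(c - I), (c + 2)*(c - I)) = c - I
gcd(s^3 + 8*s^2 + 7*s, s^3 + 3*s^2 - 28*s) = s^2 + 7*s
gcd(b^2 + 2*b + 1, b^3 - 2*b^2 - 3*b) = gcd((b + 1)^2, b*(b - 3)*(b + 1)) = b + 1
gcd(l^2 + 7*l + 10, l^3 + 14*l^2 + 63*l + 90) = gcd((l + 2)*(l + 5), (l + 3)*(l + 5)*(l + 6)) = l + 5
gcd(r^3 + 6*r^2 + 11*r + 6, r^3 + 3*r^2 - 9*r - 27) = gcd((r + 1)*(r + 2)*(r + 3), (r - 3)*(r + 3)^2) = r + 3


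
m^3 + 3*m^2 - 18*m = m*(m - 3)*(m + 6)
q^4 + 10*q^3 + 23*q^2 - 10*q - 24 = (q - 1)*(q + 1)*(q + 4)*(q + 6)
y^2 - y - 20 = (y - 5)*(y + 4)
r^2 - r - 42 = (r - 7)*(r + 6)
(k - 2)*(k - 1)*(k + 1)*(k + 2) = k^4 - 5*k^2 + 4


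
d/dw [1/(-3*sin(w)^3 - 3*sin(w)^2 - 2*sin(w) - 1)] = (9*sin(w)^2 + 6*sin(w) + 2)*cos(w)/(3*sin(w)^3 + 3*sin(w)^2 + 2*sin(w) + 1)^2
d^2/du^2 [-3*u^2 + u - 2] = -6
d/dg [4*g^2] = 8*g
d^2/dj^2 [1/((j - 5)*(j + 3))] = 2*((j - 5)^2 + (j - 5)*(j + 3) + (j + 3)^2)/((j - 5)^3*(j + 3)^3)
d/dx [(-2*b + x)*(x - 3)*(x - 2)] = -4*b*x + 10*b + 3*x^2 - 10*x + 6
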